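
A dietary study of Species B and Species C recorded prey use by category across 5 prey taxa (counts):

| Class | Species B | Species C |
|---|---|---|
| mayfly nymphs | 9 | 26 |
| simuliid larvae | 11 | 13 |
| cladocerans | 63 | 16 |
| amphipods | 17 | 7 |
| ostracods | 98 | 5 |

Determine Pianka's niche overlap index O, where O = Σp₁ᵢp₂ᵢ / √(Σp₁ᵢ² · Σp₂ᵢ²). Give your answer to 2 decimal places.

Proportions for Species B (n=198): 9/198=0.0455, 11/198=0.0556, 63/198=0.3182, 17/198=0.0859, 98/198=0.4949
Proportions for Species C (n=67): 26/67=0.3881, 13/67=0.1940, 16/67=0.2388, 7/67=0.1045, 5/67=0.0746
Σ p₁ᵢp₂ᵢ = 0.017659 + 0.010786 + 0.075986 + 0.008977 + 0.036920 = 0.150328
Σp_1ᵢ² = 0.0455² + 0.0556² + 0.3182² + 0.0859² + 0.4949² = 0.002070 + 0.003091 + 0.101251 + 0.007379 + 0.244926 = 0.358717
Σp_2ᵢ² = 0.3881² + 0.1940² + 0.2388² + 0.1045² + 0.0746² = 0.150622 + 0.037636 + 0.057025 + 0.010920 + 0.005565 = 0.261768
O = 0.150328 / √(0.358717 × 0.261768) = 0.150328 / 0.3064321 = 0.4906

0.49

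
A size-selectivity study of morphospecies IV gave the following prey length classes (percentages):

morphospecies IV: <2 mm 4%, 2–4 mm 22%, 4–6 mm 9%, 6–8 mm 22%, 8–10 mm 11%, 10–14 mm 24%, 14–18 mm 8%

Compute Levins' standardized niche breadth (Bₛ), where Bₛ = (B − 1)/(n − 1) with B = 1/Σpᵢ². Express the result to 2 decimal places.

0.75

Convert percentages to proportions (divide by 100).
Σpᵢ² = 0.04² + 0.22² + 0.09² + 0.22² + 0.11² + 0.24² + 0.08² = 0.0016 + 0.0484 + 0.0081 + 0.0484 + 0.0121 + 0.0576 + 0.0064 = 0.1826
B = 1 / 0.1826 = 5.4765
Bₛ = (B − 1)/(n − 1) = (5.4765 − 1)/(7 − 1) = 4.4765/6 = 0.7461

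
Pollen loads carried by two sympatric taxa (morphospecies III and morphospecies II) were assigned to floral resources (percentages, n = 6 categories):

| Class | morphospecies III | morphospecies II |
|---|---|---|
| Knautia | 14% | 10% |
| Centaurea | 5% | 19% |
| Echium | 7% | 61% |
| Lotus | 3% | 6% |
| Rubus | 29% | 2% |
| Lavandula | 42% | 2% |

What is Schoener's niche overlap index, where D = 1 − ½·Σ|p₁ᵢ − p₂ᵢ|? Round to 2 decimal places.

0.29

Convert percentages to proportions (divide by 100).
Σ|p₁ᵢ − p₂ᵢ| = 0.04 + 0.14 + 0.54 + 0.03 + 0.27 + 0.40 = 1.42
D = 1 − ½ × 1.42 = 1 − 0.710 = 0.2900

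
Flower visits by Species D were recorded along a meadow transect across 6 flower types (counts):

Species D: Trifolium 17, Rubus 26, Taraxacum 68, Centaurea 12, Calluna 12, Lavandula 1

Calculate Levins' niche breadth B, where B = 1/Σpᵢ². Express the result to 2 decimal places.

Proportions for Species D (n=136): 17/136=0.1250, 26/136=0.1912, 68/136=0.5000, 12/136=0.0882, 12/136=0.0882, 1/136=0.0074
Σpᵢ² = 0.1250² + 0.1912² + 0.5000² + 0.0882² + 0.0882² + 0.0074² = 0.015625 + 0.036557 + 0.250000 + 0.007779 + 0.007779 + 0.000055 = 0.317795
B = 1 / 0.317795 = 3.1467

3.15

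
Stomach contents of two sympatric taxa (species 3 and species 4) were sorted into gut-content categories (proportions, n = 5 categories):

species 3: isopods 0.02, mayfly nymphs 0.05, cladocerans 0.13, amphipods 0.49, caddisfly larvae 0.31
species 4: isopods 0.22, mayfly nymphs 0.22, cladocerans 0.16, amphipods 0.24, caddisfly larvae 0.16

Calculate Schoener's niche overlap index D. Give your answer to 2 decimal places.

0.60

Σ|p₁ᵢ − p₂ᵢ| = 0.20 + 0.17 + 0.03 + 0.25 + 0.15 = 0.80
D = 1 − ½ × 0.80 = 1 − 0.400 = 0.6000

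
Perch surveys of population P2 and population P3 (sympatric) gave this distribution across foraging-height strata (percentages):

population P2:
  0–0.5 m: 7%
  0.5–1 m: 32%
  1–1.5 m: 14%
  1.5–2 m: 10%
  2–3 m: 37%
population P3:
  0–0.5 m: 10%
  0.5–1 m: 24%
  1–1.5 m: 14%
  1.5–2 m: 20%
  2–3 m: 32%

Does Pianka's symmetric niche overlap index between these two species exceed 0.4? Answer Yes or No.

Yes

Convert percentages to proportions (divide by 100).
Σ p₁ᵢp₂ᵢ = 0.0070 + 0.0768 + 0.0196 + 0.0200 + 0.1184 = 0.2418
Σp_1ᵢ² = 0.07² + 0.32² + 0.14² + 0.10² + 0.37² = 0.0049 + 0.1024 + 0.0196 + 0.0100 + 0.1369 = 0.2738
Σp_2ᵢ² = 0.10² + 0.24² + 0.14² + 0.20² + 0.32² = 0.0100 + 0.0576 + 0.0196 + 0.0400 + 0.1024 = 0.2296
O = 0.2418 / √(0.2738 × 0.2296) = 0.2418 / 0.25073 = 0.9644
O = 0.9644 > 0.4 → Yes.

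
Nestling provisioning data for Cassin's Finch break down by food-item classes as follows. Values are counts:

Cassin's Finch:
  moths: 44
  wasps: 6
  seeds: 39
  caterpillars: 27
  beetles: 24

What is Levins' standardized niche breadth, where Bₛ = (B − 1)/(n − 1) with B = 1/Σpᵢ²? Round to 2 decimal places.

0.77

Proportions for Cassin's Finch (n=140): 44/140=0.3143, 6/140=0.0429, 39/140=0.2786, 27/140=0.1929, 24/140=0.1714
Σpᵢ² = 0.3143² + 0.0429² + 0.2786² + 0.1929² + 0.1714² = 0.098784 + 0.001840 + 0.077618 + 0.037210 + 0.029378 = 0.244830
B = 1 / 0.244830 = 4.0845
Bₛ = (B − 1)/(n − 1) = (4.0845 − 1)/(5 − 1) = 3.0845/4 = 0.7711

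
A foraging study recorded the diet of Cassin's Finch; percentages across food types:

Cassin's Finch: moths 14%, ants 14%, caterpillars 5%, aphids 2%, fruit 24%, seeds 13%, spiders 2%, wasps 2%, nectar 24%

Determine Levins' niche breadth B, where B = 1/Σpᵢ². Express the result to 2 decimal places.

5.71

Convert percentages to proportions (divide by 100).
Σpᵢ² = 0.14² + 0.14² + 0.05² + 0.02² + 0.24² + 0.13² + 0.02² + 0.02² + 0.24² = 0.0196 + 0.0196 + 0.0025 + 0.0004 + 0.0576 + 0.0169 + 0.0004 + 0.0004 + 0.0576 = 0.1750
B = 1 / 0.1750 = 5.7143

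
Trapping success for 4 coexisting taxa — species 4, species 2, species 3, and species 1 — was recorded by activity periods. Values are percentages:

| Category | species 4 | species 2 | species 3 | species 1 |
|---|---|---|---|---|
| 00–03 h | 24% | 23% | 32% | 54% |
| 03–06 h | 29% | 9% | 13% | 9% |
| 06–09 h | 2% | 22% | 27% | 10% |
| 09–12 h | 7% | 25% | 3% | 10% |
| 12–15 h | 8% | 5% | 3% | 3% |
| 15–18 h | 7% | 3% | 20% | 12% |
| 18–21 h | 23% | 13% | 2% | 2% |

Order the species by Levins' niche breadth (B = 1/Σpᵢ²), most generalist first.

species 2 > species 4 > species 3 > species 1

Convert percentages to proportions (divide by 100).
Σp_4ᵢ² = 0.24² + 0.29² + 0.02² + 0.07² + 0.08² + 0.07² + 0.23² = 0.0576 + 0.0841 + 0.0004 + 0.0049 + 0.0064 + 0.0049 + 0.0529 = 0.2112
B_4 = 1 / 0.2112 = 4.7348
Σp_2ᵢ² = 0.23² + 0.09² + 0.22² + 0.25² + 0.05² + 0.03² + 0.13² = 0.0529 + 0.0081 + 0.0484 + 0.0625 + 0.0025 + 0.0009 + 0.0169 = 0.1922
B_2 = 1 / 0.1922 = 5.2029
Σp_3ᵢ² = 0.32² + 0.13² + 0.27² + 0.03² + 0.03² + 0.20² + 0.02² = 0.1024 + 0.0169 + 0.0729 + 0.0009 + 0.0009 + 0.0400 + 0.0004 = 0.2344
B_3 = 1 / 0.2344 = 4.2662
Σp_1ᵢ² = 0.54² + 0.09² + 0.10² + 0.10² + 0.03² + 0.12² + 0.02² = 0.2916 + 0.0081 + 0.0100 + 0.0100 + 0.0009 + 0.0144 + 0.0004 = 0.3354
B_1 = 1 / 0.3354 = 2.9815
Ranking by B (broadest → narrowest): species 2 (5.20) > species 4 (4.73) > species 3 (4.27) > species 1 (2.98)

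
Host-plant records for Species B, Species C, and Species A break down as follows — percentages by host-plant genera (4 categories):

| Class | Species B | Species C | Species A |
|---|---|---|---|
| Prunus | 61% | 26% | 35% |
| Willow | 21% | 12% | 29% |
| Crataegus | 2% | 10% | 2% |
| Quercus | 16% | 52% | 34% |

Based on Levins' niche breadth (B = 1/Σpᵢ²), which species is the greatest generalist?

Species A

Convert percentages to proportions (divide by 100).
Σp_Bᵢ² = 0.61² + 0.21² + 0.02² + 0.16² = 0.3721 + 0.0441 + 0.0004 + 0.0256 = 0.4422
B_B = 1 / 0.4422 = 2.2614
Σp_Cᵢ² = 0.26² + 0.12² + 0.10² + 0.52² = 0.0676 + 0.0144 + 0.0100 + 0.2704 = 0.3624
B_C = 1 / 0.3624 = 2.7594
Σp_Aᵢ² = 0.35² + 0.29² + 0.02² + 0.34² = 0.1225 + 0.0841 + 0.0004 + 0.1156 = 0.3226
B_A = 1 / 0.3226 = 3.0998
Highest B → broadest niche (most generalist): Species A (B = 3.10).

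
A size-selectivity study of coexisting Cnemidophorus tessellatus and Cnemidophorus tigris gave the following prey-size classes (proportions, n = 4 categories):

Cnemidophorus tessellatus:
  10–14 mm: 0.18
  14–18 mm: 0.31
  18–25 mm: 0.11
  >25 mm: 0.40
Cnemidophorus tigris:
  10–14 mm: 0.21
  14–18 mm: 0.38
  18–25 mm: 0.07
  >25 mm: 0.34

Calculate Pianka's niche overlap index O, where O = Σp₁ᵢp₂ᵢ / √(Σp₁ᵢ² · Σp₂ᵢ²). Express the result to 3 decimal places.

0.982

Σ p₁ᵢp₂ᵢ = 0.0378 + 0.1178 + 0.0077 + 0.1360 = 0.2993
Σp_1ᵢ² = 0.18² + 0.31² + 0.11² + 0.40² = 0.0324 + 0.0961 + 0.0121 + 0.1600 = 0.3006
Σp_2ᵢ² = 0.21² + 0.38² + 0.07² + 0.34² = 0.0441 + 0.1444 + 0.0049 + 0.1156 = 0.3090
O = 0.2993 / √(0.3006 × 0.3090) = 0.2993 / 0.304771 = 0.98205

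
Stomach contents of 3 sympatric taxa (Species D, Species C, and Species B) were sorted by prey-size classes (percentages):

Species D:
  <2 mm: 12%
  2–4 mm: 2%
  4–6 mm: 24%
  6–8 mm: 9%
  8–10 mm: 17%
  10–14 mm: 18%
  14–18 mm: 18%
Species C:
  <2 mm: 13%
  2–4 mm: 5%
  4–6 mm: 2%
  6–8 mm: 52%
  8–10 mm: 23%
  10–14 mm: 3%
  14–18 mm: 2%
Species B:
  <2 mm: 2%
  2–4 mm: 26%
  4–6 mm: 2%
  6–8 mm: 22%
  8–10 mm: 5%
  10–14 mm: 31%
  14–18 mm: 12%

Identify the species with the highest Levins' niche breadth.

Species D

Convert percentages to proportions (divide by 100).
Σp_Dᵢ² = 0.12² + 0.02² + 0.24² + 0.09² + 0.17² + 0.18² + 0.18² = 0.0144 + 0.0004 + 0.0576 + 0.0081 + 0.0289 + 0.0324 + 0.0324 = 0.1742
B_D = 1 / 0.1742 = 5.7405
Σp_Cᵢ² = 0.13² + 0.05² + 0.02² + 0.52² + 0.23² + 0.03² + 0.02² = 0.0169 + 0.0025 + 0.0004 + 0.2704 + 0.0529 + 0.0009 + 0.0004 = 0.3444
B_C = 1 / 0.3444 = 2.9036
Σp_Bᵢ² = 0.02² + 0.26² + 0.02² + 0.22² + 0.05² + 0.31² + 0.12² = 0.0004 + 0.0676 + 0.0004 + 0.0484 + 0.0025 + 0.0961 + 0.0144 = 0.2298
B_B = 1 / 0.2298 = 4.3516
Highest B → broadest niche (most generalist): Species D (B = 5.74).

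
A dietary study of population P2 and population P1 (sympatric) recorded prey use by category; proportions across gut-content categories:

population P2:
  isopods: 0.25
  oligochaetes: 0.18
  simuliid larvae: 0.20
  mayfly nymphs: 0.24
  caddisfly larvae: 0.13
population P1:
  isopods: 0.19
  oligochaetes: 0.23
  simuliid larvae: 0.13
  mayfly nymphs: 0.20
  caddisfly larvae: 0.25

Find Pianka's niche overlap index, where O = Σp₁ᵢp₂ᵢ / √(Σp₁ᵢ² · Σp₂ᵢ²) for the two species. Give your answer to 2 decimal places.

Σ p₁ᵢp₂ᵢ = 0.0475 + 0.0414 + 0.0260 + 0.0480 + 0.0325 = 0.1954
Σp_1ᵢ² = 0.25² + 0.18² + 0.20² + 0.24² + 0.13² = 0.0625 + 0.0324 + 0.0400 + 0.0576 + 0.0169 = 0.2094
Σp_2ᵢ² = 0.19² + 0.23² + 0.13² + 0.20² + 0.25² = 0.0361 + 0.0529 + 0.0169 + 0.0400 + 0.0625 = 0.2084
O = 0.1954 / √(0.2094 × 0.2084) = 0.1954 / 0.20890 = 0.9354

0.94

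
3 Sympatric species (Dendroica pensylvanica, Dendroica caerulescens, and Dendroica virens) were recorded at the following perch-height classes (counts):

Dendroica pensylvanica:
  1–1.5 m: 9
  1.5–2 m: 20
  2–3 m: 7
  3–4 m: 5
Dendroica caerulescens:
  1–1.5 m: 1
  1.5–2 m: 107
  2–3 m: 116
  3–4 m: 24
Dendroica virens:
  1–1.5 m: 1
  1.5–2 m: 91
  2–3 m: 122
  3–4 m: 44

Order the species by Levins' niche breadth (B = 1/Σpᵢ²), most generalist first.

Dendroica pensylvanica > Dendroica virens > Dendroica caerulescens

Proportions for Dendroica pensylvanica (n=41): 9/41=0.2195, 20/41=0.4878, 7/41=0.1707, 5/41=0.1220
Proportions for Dendroica caerulescens (n=248): 1/248=0.0040, 107/248=0.4315, 116/248=0.4677, 24/248=0.0968
Proportions for Dendroica virens (n=258): 1/258=0.0039, 91/258=0.3527, 122/258=0.4729, 44/258=0.1705
Σp_pensᵢ² = 0.2195² + 0.4878² + 0.1707² + 0.1220² = 0.048180 + 0.237949 + 0.029138 + 0.014884 = 0.330151
B_pens = 1 / 0.330151 = 3.0289
Σp_caerᵢ² = 0.0040² + 0.4315² + 0.4677² + 0.0968² = 0.000016 + 0.186192 + 0.218743 + 0.009370 = 0.414321
B_caer = 1 / 0.414321 = 2.4136
Σp_vireᵢ² = 0.0039² + 0.3527² + 0.4729² + 0.1705² = 0.000015 + 0.124397 + 0.223634 + 0.029070 = 0.377116
B_vire = 1 / 0.377116 = 2.6517
Ranking by B (broadest → narrowest): Dendroica pensylvanica (3.03) > Dendroica virens (2.65) > Dendroica caerulescens (2.41)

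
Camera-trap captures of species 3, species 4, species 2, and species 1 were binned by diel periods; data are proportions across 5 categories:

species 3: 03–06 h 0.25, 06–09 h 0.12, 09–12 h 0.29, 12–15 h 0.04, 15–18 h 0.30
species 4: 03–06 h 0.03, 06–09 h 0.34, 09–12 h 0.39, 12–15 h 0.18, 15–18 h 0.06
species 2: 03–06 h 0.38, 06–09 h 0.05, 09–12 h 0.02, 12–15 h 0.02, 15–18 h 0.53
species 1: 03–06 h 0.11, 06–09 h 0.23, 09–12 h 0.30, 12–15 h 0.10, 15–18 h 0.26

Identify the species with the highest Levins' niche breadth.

Σp_3ᵢ² = 0.25² + 0.12² + 0.29² + 0.04² + 0.30² = 0.0625 + 0.0144 + 0.0841 + 0.0016 + 0.0900 = 0.2526
B_3 = 1 / 0.2526 = 3.9588
Σp_4ᵢ² = 0.03² + 0.34² + 0.39² + 0.18² + 0.06² = 0.0009 + 0.1156 + 0.1521 + 0.0324 + 0.0036 = 0.3046
B_4 = 1 / 0.3046 = 3.2830
Σp_2ᵢ² = 0.38² + 0.05² + 0.02² + 0.02² + 0.53² = 0.1444 + 0.0025 + 0.0004 + 0.0004 + 0.2809 = 0.4286
B_2 = 1 / 0.4286 = 2.3332
Σp_1ᵢ² = 0.11² + 0.23² + 0.30² + 0.10² + 0.26² = 0.0121 + 0.0529 + 0.0900 + 0.0100 + 0.0676 = 0.2326
B_1 = 1 / 0.2326 = 4.2992
Highest B → broadest niche (most generalist): species 1 (B = 4.30).

species 1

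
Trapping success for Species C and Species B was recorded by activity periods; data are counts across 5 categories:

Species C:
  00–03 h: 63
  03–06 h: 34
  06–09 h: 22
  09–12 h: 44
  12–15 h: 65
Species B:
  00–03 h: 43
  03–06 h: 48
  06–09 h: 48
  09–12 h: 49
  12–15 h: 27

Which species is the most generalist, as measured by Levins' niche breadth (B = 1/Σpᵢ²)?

Proportions for Species C (n=228): 63/228=0.2763, 34/228=0.1491, 22/228=0.0965, 44/228=0.1930, 65/228=0.2851
Proportions for Species B (n=215): 43/215=0.2000, 48/215=0.2233, 48/215=0.2233, 49/215=0.2279, 27/215=0.1256
Σp_Cᵢ² = 0.2763² + 0.1491² + 0.0965² + 0.1930² + 0.2851² = 0.076342 + 0.022231 + 0.009312 + 0.037249 + 0.081282 = 0.226416
B_C = 1 / 0.226416 = 4.4166
Σp_Bᵢ² = 0.2000² + 0.2233² + 0.2233² + 0.2279² + 0.1256² = 0.040000 + 0.049863 + 0.049863 + 0.051938 + 0.015775 = 0.207439
B_B = 1 / 0.207439 = 4.8207
Highest B → broadest niche (most generalist): Species B (B = 4.82).

Species B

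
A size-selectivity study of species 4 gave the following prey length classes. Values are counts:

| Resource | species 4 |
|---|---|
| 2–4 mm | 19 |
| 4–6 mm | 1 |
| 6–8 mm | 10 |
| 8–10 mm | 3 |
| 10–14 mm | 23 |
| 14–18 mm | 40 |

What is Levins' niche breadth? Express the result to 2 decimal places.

Proportions for species 4 (n=96): 19/96=0.1979, 1/96=0.0104, 10/96=0.1042, 3/96=0.0313, 23/96=0.2396, 40/96=0.4167
Σpᵢ² = 0.1979² + 0.0104² + 0.1042² + 0.0313² + 0.2396² + 0.4167² = 0.039164 + 0.000108 + 0.010858 + 0.000980 + 0.057408 + 0.173639 = 0.282157
B = 1 / 0.282157 = 3.5441

3.54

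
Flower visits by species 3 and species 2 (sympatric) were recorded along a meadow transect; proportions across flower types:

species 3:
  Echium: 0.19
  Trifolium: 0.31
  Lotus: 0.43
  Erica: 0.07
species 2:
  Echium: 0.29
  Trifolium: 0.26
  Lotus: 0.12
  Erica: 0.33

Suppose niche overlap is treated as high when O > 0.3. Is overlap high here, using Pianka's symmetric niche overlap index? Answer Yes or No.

Yes

Σ p₁ᵢp₂ᵢ = 0.0551 + 0.0806 + 0.0516 + 0.0231 = 0.2104
Σp_1ᵢ² = 0.19² + 0.31² + 0.43² + 0.07² = 0.0361 + 0.0961 + 0.1849 + 0.0049 = 0.3220
Σp_2ᵢ² = 0.29² + 0.26² + 0.12² + 0.33² = 0.0841 + 0.0676 + 0.0144 + 0.1089 = 0.2750
O = 0.2104 / √(0.3220 × 0.2750) = 0.2104 / 0.29757 = 0.7071
O = 0.7071 > 0.3 → Yes.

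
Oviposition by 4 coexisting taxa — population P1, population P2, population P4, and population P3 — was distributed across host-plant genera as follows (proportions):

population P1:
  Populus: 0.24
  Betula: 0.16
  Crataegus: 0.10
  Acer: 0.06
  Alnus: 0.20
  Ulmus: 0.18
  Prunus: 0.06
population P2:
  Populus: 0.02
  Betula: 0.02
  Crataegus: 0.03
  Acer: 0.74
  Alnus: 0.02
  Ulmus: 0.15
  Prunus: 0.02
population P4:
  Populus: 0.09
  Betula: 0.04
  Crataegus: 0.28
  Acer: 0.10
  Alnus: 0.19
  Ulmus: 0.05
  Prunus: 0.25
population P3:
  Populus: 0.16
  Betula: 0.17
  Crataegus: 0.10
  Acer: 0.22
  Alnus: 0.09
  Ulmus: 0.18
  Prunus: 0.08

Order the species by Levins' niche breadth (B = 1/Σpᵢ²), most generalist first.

population P3 > population P1 > population P4 > population P2

Σp_P1ᵢ² = 0.24² + 0.16² + 0.10² + 0.06² + 0.20² + 0.18² + 0.06² = 0.0576 + 0.0256 + 0.0100 + 0.0036 + 0.0400 + 0.0324 + 0.0036 = 0.1728
B_P1 = 1 / 0.1728 = 5.7870
Σp_P2ᵢ² = 0.02² + 0.02² + 0.03² + 0.74² + 0.02² + 0.15² + 0.02² = 0.0004 + 0.0004 + 0.0009 + 0.5476 + 0.0004 + 0.0225 + 0.0004 = 0.5726
B_P2 = 1 / 0.5726 = 1.7464
Σp_P4ᵢ² = 0.09² + 0.04² + 0.28² + 0.10² + 0.19² + 0.05² + 0.25² = 0.0081 + 0.0016 + 0.0784 + 0.0100 + 0.0361 + 0.0025 + 0.0625 = 0.1992
B_P4 = 1 / 0.1992 = 5.0201
Σp_P3ᵢ² = 0.16² + 0.17² + 0.10² + 0.22² + 0.09² + 0.18² + 0.08² = 0.0256 + 0.0289 + 0.0100 + 0.0484 + 0.0081 + 0.0324 + 0.0064 = 0.1598
B_P3 = 1 / 0.1598 = 6.2578
Ranking by B (broadest → narrowest): population P3 (6.26) > population P1 (5.79) > population P4 (5.02) > population P2 (1.75)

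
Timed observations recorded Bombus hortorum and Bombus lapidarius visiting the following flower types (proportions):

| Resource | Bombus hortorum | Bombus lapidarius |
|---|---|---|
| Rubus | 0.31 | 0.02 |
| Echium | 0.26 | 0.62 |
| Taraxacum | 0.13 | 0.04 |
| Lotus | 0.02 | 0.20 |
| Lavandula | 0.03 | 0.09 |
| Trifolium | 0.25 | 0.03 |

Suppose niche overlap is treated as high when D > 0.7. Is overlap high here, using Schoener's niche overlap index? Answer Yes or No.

Σ|p₁ᵢ − p₂ᵢ| = 0.29 + 0.36 + 0.09 + 0.18 + 0.06 + 0.22 = 1.20
D = 1 − ½ × 1.20 = 1 − 0.600 = 0.4000
D = 0.4000 < 0.7 → No.

No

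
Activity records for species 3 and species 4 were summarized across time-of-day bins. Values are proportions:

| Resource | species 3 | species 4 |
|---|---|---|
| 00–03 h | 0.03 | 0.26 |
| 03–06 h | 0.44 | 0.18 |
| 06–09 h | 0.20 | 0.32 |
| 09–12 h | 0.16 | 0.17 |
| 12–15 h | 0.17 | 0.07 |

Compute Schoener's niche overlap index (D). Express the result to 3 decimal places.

Σ|p₁ᵢ − p₂ᵢ| = 0.23 + 0.26 + 0.12 + 0.01 + 0.10 = 0.72
D = 1 − ½ × 0.72 = 1 − 0.360 = 0.64000

0.640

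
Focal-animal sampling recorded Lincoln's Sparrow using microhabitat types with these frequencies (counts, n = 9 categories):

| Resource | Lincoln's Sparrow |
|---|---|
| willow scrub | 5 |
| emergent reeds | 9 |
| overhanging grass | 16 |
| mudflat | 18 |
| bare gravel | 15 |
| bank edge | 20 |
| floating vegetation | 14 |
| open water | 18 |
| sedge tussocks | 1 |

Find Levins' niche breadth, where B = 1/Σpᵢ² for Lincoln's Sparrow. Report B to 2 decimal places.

Proportions for Lincoln's Sparrow (n=116): 5/116=0.0431, 9/116=0.0776, 16/116=0.1379, 18/116=0.1552, 15/116=0.1293, 20/116=0.1724, 14/116=0.1207, 18/116=0.1552, 1/116=0.0086
Σpᵢ² = 0.0431² + 0.0776² + 0.1379² + 0.1552² + 0.1293² + 0.1724² + 0.1207² + 0.1552² + 0.0086² = 0.001858 + 0.006022 + 0.019016 + 0.024087 + 0.016718 + 0.029722 + 0.014568 + 0.024087 + 0.000074 = 0.136152
B = 1 / 0.136152 = 7.3447

7.34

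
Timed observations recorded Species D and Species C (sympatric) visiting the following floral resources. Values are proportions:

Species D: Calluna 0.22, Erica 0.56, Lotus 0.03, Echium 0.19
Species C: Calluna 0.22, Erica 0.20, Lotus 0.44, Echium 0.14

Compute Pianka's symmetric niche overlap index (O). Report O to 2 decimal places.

Σ p₁ᵢp₂ᵢ = 0.0484 + 0.1120 + 0.0132 + 0.0266 = 0.2002
Σp_1ᵢ² = 0.22² + 0.56² + 0.03² + 0.19² = 0.0484 + 0.3136 + 0.0009 + 0.0361 = 0.3990
Σp_2ᵢ² = 0.22² + 0.20² + 0.44² + 0.14² = 0.0484 + 0.0400 + 0.1936 + 0.0196 = 0.3016
O = 0.2002 / √(0.3990 × 0.3016) = 0.2002 / 0.34690 = 0.5771

0.58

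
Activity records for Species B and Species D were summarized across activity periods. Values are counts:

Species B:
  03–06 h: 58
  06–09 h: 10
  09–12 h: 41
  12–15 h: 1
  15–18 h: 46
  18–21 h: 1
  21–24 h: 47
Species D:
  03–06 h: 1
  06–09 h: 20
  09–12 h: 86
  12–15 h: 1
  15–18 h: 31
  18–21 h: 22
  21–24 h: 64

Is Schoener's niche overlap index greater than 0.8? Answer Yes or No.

Proportions for Species B (n=204): 58/204=0.2843, 10/204=0.0490, 41/204=0.2010, 1/204=0.0049, 46/204=0.2255, 1/204=0.0049, 47/204=0.2304
Proportions for Species D (n=225): 1/225=0.0044, 20/225=0.0889, 86/225=0.3822, 1/225=0.0044, 31/225=0.1378, 22/225=0.0978, 64/225=0.2844
Σ|p₁ᵢ − p₂ᵢ| = 0.2799 + 0.0399 + 0.1812 + 0.0005 + 0.0877 + 0.0929 + 0.0540 = 0.7361
D = 1 − ½ × 0.7361 = 1 − 0.36805 = 0.63195
D = 0.63195 < 0.8 → No.

No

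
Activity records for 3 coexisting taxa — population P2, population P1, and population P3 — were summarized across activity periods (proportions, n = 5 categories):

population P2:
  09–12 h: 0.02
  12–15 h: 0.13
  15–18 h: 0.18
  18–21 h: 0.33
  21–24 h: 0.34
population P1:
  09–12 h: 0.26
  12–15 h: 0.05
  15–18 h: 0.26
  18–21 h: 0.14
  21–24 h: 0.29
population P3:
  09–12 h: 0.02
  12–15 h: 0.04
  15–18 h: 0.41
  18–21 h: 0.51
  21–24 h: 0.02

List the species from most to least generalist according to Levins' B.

population P1 > population P2 > population P3

Σp_P2ᵢ² = 0.02² + 0.13² + 0.18² + 0.33² + 0.34² = 0.0004 + 0.0169 + 0.0324 + 0.1089 + 0.1156 = 0.2742
B_P2 = 1 / 0.2742 = 3.6470
Σp_P1ᵢ² = 0.26² + 0.05² + 0.26² + 0.14² + 0.29² = 0.0676 + 0.0025 + 0.0676 + 0.0196 + 0.0841 = 0.2414
B_P1 = 1 / 0.2414 = 4.1425
Σp_P3ᵢ² = 0.02² + 0.04² + 0.41² + 0.51² + 0.02² = 0.0004 + 0.0016 + 0.1681 + 0.2601 + 0.0004 = 0.4306
B_P3 = 1 / 0.4306 = 2.3223
Ranking by B (broadest → narrowest): population P1 (4.14) > population P2 (3.65) > population P3 (2.32)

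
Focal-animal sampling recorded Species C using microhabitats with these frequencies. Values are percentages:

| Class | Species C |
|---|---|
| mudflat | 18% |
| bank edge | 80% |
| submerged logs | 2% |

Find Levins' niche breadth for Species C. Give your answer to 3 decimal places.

Convert percentages to proportions (divide by 100).
Σpᵢ² = 0.18² + 0.80² + 0.02² = 0.0324 + 0.6400 + 0.0004 = 0.6728
B = 1 / 0.6728 = 1.48633

1.486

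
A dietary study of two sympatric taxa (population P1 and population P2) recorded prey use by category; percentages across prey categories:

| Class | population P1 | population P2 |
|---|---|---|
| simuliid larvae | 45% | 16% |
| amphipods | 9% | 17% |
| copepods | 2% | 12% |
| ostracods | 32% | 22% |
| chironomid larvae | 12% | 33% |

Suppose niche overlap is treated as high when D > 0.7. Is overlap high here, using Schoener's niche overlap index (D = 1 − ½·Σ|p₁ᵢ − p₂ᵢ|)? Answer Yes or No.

No

Convert percentages to proportions (divide by 100).
Σ|p₁ᵢ − p₂ᵢ| = 0.29 + 0.08 + 0.10 + 0.10 + 0.21 = 0.78
D = 1 − ½ × 0.78 = 1 − 0.390 = 0.6100
D = 0.6100 < 0.7 → No.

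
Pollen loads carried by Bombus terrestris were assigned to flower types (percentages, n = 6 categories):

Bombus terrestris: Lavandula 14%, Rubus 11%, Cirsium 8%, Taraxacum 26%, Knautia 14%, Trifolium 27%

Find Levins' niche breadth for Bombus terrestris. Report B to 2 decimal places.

Convert percentages to proportions (divide by 100).
Σpᵢ² = 0.14² + 0.11² + 0.08² + 0.26² + 0.14² + 0.27² = 0.0196 + 0.0121 + 0.0064 + 0.0676 + 0.0196 + 0.0729 = 0.1982
B = 1 / 0.1982 = 5.0454

5.05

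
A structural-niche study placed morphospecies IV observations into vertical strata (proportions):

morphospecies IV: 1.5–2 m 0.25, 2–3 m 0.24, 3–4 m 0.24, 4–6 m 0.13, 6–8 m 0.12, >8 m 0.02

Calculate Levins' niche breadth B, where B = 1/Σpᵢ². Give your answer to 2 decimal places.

4.78

Σpᵢ² = 0.25² + 0.24² + 0.24² + 0.13² + 0.12² + 0.02² = 0.0625 + 0.0576 + 0.0576 + 0.0169 + 0.0144 + 0.0004 = 0.2094
B = 1 / 0.2094 = 4.7755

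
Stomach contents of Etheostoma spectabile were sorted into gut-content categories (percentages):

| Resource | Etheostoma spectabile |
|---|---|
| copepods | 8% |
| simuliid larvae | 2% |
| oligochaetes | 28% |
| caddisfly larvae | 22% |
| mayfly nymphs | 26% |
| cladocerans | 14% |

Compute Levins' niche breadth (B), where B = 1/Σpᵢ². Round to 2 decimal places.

4.53

Convert percentages to proportions (divide by 100).
Σpᵢ² = 0.08² + 0.02² + 0.28² + 0.22² + 0.26² + 0.14² = 0.0064 + 0.0004 + 0.0784 + 0.0484 + 0.0676 + 0.0196 = 0.2208
B = 1 / 0.2208 = 4.5290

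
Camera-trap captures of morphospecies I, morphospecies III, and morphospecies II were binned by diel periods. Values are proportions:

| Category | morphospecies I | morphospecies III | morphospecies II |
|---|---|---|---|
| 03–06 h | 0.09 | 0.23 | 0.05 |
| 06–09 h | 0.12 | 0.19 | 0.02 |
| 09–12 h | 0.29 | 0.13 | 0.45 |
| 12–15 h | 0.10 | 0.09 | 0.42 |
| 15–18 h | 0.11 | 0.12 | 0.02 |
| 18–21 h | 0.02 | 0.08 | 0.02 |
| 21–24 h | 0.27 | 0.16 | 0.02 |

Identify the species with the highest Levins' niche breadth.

morphospecies III

Σp_Iᵢ² = 0.09² + 0.12² + 0.29² + 0.10² + 0.11² + 0.02² + 0.27² = 0.0081 + 0.0144 + 0.0841 + 0.0100 + 0.0121 + 0.0004 + 0.0729 = 0.2020
B_I = 1 / 0.2020 = 4.9505
Σp_IIIᵢ² = 0.23² + 0.19² + 0.13² + 0.09² + 0.12² + 0.08² + 0.16² = 0.0529 + 0.0361 + 0.0169 + 0.0081 + 0.0144 + 0.0064 + 0.0256 = 0.1604
B_III = 1 / 0.1604 = 6.2344
Σp_IIᵢ² = 0.05² + 0.02² + 0.45² + 0.42² + 0.02² + 0.02² + 0.02² = 0.0025 + 0.0004 + 0.2025 + 0.1764 + 0.0004 + 0.0004 + 0.0004 = 0.3830
B_II = 1 / 0.3830 = 2.6110
Highest B → broadest niche (most generalist): morphospecies III (B = 6.23).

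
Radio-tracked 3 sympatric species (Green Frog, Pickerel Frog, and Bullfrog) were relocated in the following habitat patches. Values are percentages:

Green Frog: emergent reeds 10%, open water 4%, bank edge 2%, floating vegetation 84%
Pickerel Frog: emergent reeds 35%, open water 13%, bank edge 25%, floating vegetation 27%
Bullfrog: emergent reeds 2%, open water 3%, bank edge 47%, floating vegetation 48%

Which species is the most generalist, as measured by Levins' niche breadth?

Convert percentages to proportions (divide by 100).
Σp_Greeᵢ² = 0.10² + 0.04² + 0.02² + 0.84² = 0.0100 + 0.0016 + 0.0004 + 0.7056 = 0.7176
B_Gree = 1 / 0.7176 = 1.3935
Σp_Pickᵢ² = 0.35² + 0.13² + 0.25² + 0.27² = 0.1225 + 0.0169 + 0.0625 + 0.0729 = 0.2748
B_Pick = 1 / 0.2748 = 3.6390
Σp_Bullᵢ² = 0.02² + 0.03² + 0.47² + 0.48² = 0.0004 + 0.0009 + 0.2209 + 0.2304 = 0.4526
B_Bull = 1 / 0.4526 = 2.2095
Highest B → broadest niche (most generalist): Pickerel Frog (B = 3.64).

Pickerel Frog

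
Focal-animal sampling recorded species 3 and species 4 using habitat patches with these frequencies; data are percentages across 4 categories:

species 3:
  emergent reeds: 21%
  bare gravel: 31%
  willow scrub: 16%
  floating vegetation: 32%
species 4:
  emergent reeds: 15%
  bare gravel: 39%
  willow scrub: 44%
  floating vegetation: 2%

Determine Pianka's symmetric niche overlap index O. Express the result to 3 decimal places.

Convert percentages to proportions (divide by 100).
Σ p₁ᵢp₂ᵢ = 0.0315 + 0.1209 + 0.0704 + 0.0064 = 0.2292
Σp_1ᵢ² = 0.21² + 0.31² + 0.16² + 0.32² = 0.0441 + 0.0961 + 0.0256 + 0.1024 = 0.2682
Σp_2ᵢ² = 0.15² + 0.39² + 0.44² + 0.02² = 0.0225 + 0.1521 + 0.1936 + 0.0004 = 0.3686
O = 0.2292 / √(0.2682 × 0.3686) = 0.2292 / 0.314418 = 0.72897

0.729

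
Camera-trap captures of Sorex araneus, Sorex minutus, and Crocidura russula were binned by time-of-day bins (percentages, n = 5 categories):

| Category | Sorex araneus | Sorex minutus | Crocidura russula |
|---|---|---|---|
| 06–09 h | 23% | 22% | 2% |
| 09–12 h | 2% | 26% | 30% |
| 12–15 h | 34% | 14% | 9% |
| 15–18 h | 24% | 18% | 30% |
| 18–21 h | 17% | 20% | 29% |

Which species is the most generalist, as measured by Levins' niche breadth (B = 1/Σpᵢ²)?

Sorex minutus

Convert percentages to proportions (divide by 100).
Σp_aranᵢ² = 0.23² + 0.02² + 0.34² + 0.24² + 0.17² = 0.0529 + 0.0004 + 0.1156 + 0.0576 + 0.0289 = 0.2554
B_aran = 1 / 0.2554 = 3.9154
Σp_minuᵢ² = 0.22² + 0.26² + 0.14² + 0.18² + 0.20² = 0.0484 + 0.0676 + 0.0196 + 0.0324 + 0.0400 = 0.2080
B_minu = 1 / 0.2080 = 4.8077
Σp_russᵢ² = 0.02² + 0.30² + 0.09² + 0.30² + 0.29² = 0.0004 + 0.0900 + 0.0081 + 0.0900 + 0.0841 = 0.2726
B_russ = 1 / 0.2726 = 3.6684
Highest B → broadest niche (most generalist): Sorex minutus (B = 4.81).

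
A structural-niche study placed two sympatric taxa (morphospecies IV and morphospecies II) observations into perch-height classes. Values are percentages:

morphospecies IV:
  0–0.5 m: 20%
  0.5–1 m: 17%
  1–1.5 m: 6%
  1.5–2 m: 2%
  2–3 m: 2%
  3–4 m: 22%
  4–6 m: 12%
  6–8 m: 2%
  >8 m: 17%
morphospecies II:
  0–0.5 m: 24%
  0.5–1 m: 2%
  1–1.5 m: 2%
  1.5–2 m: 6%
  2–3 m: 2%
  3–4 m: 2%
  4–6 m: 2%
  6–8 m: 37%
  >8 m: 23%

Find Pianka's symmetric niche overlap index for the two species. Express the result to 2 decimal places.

Convert percentages to proportions (divide by 100).
Σ p₁ᵢp₂ᵢ = 0.0480 + 0.0034 + 0.0012 + 0.0012 + 0.0004 + 0.0044 + 0.0024 + 0.0074 + 0.0391 = 0.1075
Σp_1ᵢ² = 0.20² + 0.17² + 0.06² + 0.02² + 0.02² + 0.22² + 0.12² + 0.02² + 0.17² = 0.0400 + 0.0289 + 0.0036 + 0.0004 + 0.0004 + 0.0484 + 0.0144 + 0.0004 + 0.0289 = 0.1654
Σp_2ᵢ² = 0.24² + 0.02² + 0.02² + 0.06² + 0.02² + 0.02² + 0.02² + 0.37² + 0.23² = 0.0576 + 0.0004 + 0.0004 + 0.0036 + 0.0004 + 0.0004 + 0.0004 + 0.1369 + 0.0529 = 0.2530
O = 0.1075 / √(0.1654 × 0.2530) = 0.1075 / 0.20456 = 0.5255

0.53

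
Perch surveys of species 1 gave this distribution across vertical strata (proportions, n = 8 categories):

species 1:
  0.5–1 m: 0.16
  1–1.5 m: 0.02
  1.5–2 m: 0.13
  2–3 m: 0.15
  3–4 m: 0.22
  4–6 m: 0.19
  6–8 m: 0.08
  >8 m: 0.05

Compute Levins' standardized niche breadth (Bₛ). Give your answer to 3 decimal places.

0.757

Σpᵢ² = 0.16² + 0.02² + 0.13² + 0.15² + 0.22² + 0.19² + 0.08² + 0.05² = 0.0256 + 0.0004 + 0.0169 + 0.0225 + 0.0484 + 0.0361 + 0.0064 + 0.0025 = 0.1588
B = 1 / 0.1588 = 6.29723
Bₛ = (B − 1)/(n − 1) = (6.29723 − 1)/(8 − 1) = 5.29723/7 = 0.75675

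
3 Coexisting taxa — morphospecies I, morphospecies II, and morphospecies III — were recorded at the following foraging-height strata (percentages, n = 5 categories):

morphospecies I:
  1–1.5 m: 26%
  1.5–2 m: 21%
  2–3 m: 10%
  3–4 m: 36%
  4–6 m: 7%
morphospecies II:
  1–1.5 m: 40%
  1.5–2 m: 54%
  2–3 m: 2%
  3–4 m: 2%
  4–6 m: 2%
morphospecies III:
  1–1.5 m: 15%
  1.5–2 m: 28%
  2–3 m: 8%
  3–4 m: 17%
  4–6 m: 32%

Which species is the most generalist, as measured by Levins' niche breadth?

Convert percentages to proportions (divide by 100).
Σp_Iᵢ² = 0.26² + 0.21² + 0.10² + 0.36² + 0.07² = 0.0676 + 0.0441 + 0.0100 + 0.1296 + 0.0049 = 0.2562
B_I = 1 / 0.2562 = 3.9032
Σp_IIᵢ² = 0.40² + 0.54² + 0.02² + 0.02² + 0.02² = 0.1600 + 0.2916 + 0.0004 + 0.0004 + 0.0004 = 0.4528
B_II = 1 / 0.4528 = 2.2085
Σp_IIIᵢ² = 0.15² + 0.28² + 0.08² + 0.17² + 0.32² = 0.0225 + 0.0784 + 0.0064 + 0.0289 + 0.1024 = 0.2386
B_III = 1 / 0.2386 = 4.1911
Highest B → broadest niche (most generalist): morphospecies III (B = 4.19).

morphospecies III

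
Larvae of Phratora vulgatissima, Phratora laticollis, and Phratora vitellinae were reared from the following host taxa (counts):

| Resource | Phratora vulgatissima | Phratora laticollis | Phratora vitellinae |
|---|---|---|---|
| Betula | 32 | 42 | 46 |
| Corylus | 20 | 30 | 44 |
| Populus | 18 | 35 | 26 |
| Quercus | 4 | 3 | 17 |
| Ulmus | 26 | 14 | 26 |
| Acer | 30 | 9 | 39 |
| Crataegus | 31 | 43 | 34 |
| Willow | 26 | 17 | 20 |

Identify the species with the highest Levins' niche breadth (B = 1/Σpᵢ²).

Proportions for Phratora vulgatissima (n=187): 32/187=0.1711, 20/187=0.1070, 18/187=0.0963, 4/187=0.0214, 26/187=0.1390, 30/187=0.1604, 31/187=0.1658, 26/187=0.1390
Proportions for Phratora laticollis (n=193): 42/193=0.2176, 30/193=0.1554, 35/193=0.1813, 3/193=0.0155, 14/193=0.0725, 9/193=0.0466, 43/193=0.2228, 17/193=0.0881
Proportions for Phratora vitellinae (n=252): 46/252=0.1825, 44/252=0.1746, 26/252=0.1032, 17/252=0.0675, 26/252=0.1032, 39/252=0.1548, 34/252=0.1349, 20/252=0.0794
Σp_vulgᵢ² = 0.1711² + 0.1070² + 0.0963² + 0.0214² + 0.1390² + 0.1604² + 0.1658² + 0.1390² = 0.029275 + 0.011449 + 0.009274 + 0.000458 + 0.019321 + 0.025728 + 0.027490 + 0.019321 = 0.142316
B_vulg = 1 / 0.142316 = 7.0266
Σp_latiᵢ² = 0.2176² + 0.1554² + 0.1813² + 0.0155² + 0.0725² + 0.0466² + 0.2228² + 0.0881² = 0.047350 + 0.024149 + 0.032870 + 0.000240 + 0.005256 + 0.002172 + 0.049640 + 0.007762 = 0.169439
B_lati = 1 / 0.169439 = 5.9018
Σp_viteᵢ² = 0.1825² + 0.1746² + 0.1032² + 0.0675² + 0.1032² + 0.1548² + 0.1349² + 0.0794² = 0.033306 + 0.030485 + 0.010650 + 0.004556 + 0.010650 + 0.023963 + 0.018198 + 0.006304 = 0.138112
B_vite = 1 / 0.138112 = 7.2405
Highest B → broadest niche (most generalist): Phratora vitellinae (B = 7.24).

Phratora vitellinae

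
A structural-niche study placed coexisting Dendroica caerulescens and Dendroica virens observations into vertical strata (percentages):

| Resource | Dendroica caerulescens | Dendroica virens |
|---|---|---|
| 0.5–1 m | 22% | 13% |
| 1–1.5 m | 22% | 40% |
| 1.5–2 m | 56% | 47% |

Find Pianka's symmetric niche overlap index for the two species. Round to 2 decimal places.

Convert percentages to proportions (divide by 100).
Σ p₁ᵢp₂ᵢ = 0.0286 + 0.0880 + 0.2632 = 0.3798
Σp_1ᵢ² = 0.22² + 0.22² + 0.56² = 0.0484 + 0.0484 + 0.3136 = 0.4104
Σp_2ᵢ² = 0.13² + 0.40² + 0.47² = 0.0169 + 0.1600 + 0.2209 = 0.3978
O = 0.3798 / √(0.4104 × 0.3978) = 0.3798 / 0.40405 = 0.9400

0.94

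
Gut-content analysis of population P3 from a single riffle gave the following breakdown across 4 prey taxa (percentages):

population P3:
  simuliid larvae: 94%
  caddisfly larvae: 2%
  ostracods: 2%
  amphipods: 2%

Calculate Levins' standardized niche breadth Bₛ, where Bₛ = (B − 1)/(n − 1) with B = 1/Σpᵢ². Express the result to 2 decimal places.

Convert percentages to proportions (divide by 100).
Σpᵢ² = 0.94² + 0.02² + 0.02² + 0.02² = 0.8836 + 0.0004 + 0.0004 + 0.0004 = 0.8848
B = 1 / 0.8848 = 1.1302
Bₛ = (B − 1)/(n − 1) = (1.1302 − 1)/(4 − 1) = 0.1302/3 = 0.0434

0.04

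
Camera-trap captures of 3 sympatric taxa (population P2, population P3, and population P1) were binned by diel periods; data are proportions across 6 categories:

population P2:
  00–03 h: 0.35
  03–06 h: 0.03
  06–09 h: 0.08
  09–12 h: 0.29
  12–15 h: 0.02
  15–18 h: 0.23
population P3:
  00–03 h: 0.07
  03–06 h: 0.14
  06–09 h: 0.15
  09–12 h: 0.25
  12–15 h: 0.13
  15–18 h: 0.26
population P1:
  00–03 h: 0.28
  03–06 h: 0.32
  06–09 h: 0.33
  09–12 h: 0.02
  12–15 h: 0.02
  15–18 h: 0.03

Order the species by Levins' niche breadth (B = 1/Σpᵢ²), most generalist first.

population P3 > population P2 > population P1

Σp_P2ᵢ² = 0.35² + 0.03² + 0.08² + 0.29² + 0.02² + 0.23² = 0.1225 + 0.0009 + 0.0064 + 0.0841 + 0.0004 + 0.0529 = 0.2672
B_P2 = 1 / 0.2672 = 3.7425
Σp_P3ᵢ² = 0.07² + 0.14² + 0.15² + 0.25² + 0.13² + 0.26² = 0.0049 + 0.0196 + 0.0225 + 0.0625 + 0.0169 + 0.0676 = 0.1940
B_P3 = 1 / 0.1940 = 5.1546
Σp_P1ᵢ² = 0.28² + 0.32² + 0.33² + 0.02² + 0.02² + 0.03² = 0.0784 + 0.1024 + 0.1089 + 0.0004 + 0.0004 + 0.0009 = 0.2914
B_P1 = 1 / 0.2914 = 3.4317
Ranking by B (broadest → narrowest): population P3 (5.15) > population P2 (3.74) > population P1 (3.43)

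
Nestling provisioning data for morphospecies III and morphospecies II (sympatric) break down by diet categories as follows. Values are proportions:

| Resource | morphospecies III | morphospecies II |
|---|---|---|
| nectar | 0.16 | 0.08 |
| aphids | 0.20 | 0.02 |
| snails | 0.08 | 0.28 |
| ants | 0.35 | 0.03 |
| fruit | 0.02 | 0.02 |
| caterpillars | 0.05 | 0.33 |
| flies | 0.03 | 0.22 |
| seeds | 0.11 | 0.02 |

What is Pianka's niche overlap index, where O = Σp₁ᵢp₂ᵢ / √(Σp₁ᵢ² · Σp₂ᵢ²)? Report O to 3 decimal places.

Σ p₁ᵢp₂ᵢ = 0.0128 + 0.0040 + 0.0224 + 0.0105 + 0.0004 + 0.0165 + 0.0066 + 0.0022 = 0.0754
Σp_1ᵢ² = 0.16² + 0.20² + 0.08² + 0.35² + 0.02² + 0.05² + 0.03² + 0.11² = 0.0256 + 0.0400 + 0.0064 + 0.1225 + 0.0004 + 0.0025 + 0.0009 + 0.0121 = 0.2104
Σp_2ᵢ² = 0.08² + 0.02² + 0.28² + 0.03² + 0.02² + 0.33² + 0.22² + 0.02² = 0.0064 + 0.0004 + 0.0784 + 0.0009 + 0.0004 + 0.1089 + 0.0484 + 0.0004 = 0.2442
O = 0.0754 / √(0.2104 × 0.2442) = 0.0754 / 0.226671 = 0.33264

0.333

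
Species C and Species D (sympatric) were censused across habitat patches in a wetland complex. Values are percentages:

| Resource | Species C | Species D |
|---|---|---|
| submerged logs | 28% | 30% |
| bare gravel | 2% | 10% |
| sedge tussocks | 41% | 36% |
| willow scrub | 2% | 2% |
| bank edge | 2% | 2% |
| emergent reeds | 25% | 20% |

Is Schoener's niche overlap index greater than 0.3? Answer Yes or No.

Yes

Convert percentages to proportions (divide by 100).
Σ|p₁ᵢ − p₂ᵢ| = 0.02 + 0.08 + 0.05 + 0.00 + 0.00 + 0.05 = 0.20
D = 1 − ½ × 0.20 = 1 − 0.100 = 0.9000
D = 0.9000 > 0.3 → Yes.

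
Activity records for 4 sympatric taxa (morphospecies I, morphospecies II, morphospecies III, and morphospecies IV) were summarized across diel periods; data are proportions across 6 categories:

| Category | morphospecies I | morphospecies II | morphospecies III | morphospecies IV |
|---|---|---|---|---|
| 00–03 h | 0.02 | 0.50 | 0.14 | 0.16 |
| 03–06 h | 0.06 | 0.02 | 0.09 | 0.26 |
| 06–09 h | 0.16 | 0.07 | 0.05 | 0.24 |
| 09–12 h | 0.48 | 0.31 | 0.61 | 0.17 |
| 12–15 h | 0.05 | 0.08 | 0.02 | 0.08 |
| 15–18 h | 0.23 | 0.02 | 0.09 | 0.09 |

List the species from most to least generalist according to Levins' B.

morphospecies IV > morphospecies I > morphospecies II > morphospecies III

Σp_Iᵢ² = 0.02² + 0.06² + 0.16² + 0.48² + 0.05² + 0.23² = 0.0004 + 0.0036 + 0.0256 + 0.2304 + 0.0025 + 0.0529 = 0.3154
B_I = 1 / 0.3154 = 3.1706
Σp_IIᵢ² = 0.50² + 0.02² + 0.07² + 0.31² + 0.08² + 0.02² = 0.2500 + 0.0004 + 0.0049 + 0.0961 + 0.0064 + 0.0004 = 0.3582
B_II = 1 / 0.3582 = 2.7917
Σp_IIIᵢ² = 0.14² + 0.09² + 0.05² + 0.61² + 0.02² + 0.09² = 0.0196 + 0.0081 + 0.0025 + 0.3721 + 0.0004 + 0.0081 = 0.4108
B_III = 1 / 0.4108 = 2.4343
Σp_IVᵢ² = 0.16² + 0.26² + 0.24² + 0.17² + 0.08² + 0.09² = 0.0256 + 0.0676 + 0.0576 + 0.0289 + 0.0064 + 0.0081 = 0.1942
B_IV = 1 / 0.1942 = 5.1493
Ranking by B (broadest → narrowest): morphospecies IV (5.15) > morphospecies I (3.17) > morphospecies II (2.79) > morphospecies III (2.43)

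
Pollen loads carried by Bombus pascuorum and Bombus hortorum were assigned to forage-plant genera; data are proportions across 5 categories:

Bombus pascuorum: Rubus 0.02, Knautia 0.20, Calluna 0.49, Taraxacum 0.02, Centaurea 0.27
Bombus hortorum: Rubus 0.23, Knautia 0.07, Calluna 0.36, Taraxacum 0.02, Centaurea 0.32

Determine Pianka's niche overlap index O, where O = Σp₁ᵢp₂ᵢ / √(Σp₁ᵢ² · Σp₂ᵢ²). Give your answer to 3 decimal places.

0.879

Σ p₁ᵢp₂ᵢ = 0.0046 + 0.0140 + 0.1764 + 0.0004 + 0.0864 = 0.2818
Σp_1ᵢ² = 0.02² + 0.20² + 0.49² + 0.02² + 0.27² = 0.0004 + 0.0400 + 0.2401 + 0.0004 + 0.0729 = 0.3538
Σp_2ᵢ² = 0.23² + 0.07² + 0.36² + 0.02² + 0.32² = 0.0529 + 0.0049 + 0.1296 + 0.0004 + 0.1024 = 0.2902
O = 0.2818 / √(0.3538 × 0.2902) = 0.2818 / 0.320426 = 0.87945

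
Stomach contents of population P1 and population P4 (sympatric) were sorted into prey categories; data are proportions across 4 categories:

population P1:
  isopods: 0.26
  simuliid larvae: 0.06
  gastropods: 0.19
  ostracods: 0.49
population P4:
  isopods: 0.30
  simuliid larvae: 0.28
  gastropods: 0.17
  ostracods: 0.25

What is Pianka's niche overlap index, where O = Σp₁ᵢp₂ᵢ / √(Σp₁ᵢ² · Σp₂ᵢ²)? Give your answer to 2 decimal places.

0.83

Σ p₁ᵢp₂ᵢ = 0.0780 + 0.0168 + 0.0323 + 0.1225 = 0.2496
Σp_1ᵢ² = 0.26² + 0.06² + 0.19² + 0.49² = 0.0676 + 0.0036 + 0.0361 + 0.2401 = 0.3474
Σp_2ᵢ² = 0.30² + 0.28² + 0.17² + 0.25² = 0.0900 + 0.0784 + 0.0289 + 0.0625 = 0.2598
O = 0.2496 / √(0.3474 × 0.2598) = 0.2496 / 0.30042 = 0.8308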